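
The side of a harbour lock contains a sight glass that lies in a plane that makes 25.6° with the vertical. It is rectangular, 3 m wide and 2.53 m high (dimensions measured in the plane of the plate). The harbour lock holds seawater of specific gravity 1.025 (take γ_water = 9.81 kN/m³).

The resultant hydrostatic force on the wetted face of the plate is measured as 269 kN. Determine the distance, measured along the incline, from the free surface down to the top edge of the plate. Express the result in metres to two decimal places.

y_top ≈ 2.64 m

γ = 1.025 × 9.81 = 10.05525 kN/m³.
A = 3 × 2.53 = 7.59 m².
From F = γ·h_c·A, the centroid depth is h_c = 269/(10.05525 × 7.59) = 3.52466 m.
The plate makes 25.6° with the vertical, i.e. θ = 90° − 25.6° = 64.4° to the horizontal. Measuring y along the incline from the free-surface line, vertical depth h = y·sinθ with sinθ = 0.901833.
Along the incline, y_c = h_c/sinθ = 3.52466/0.901833 = 3.90833 m.
The centroid lies 2.53/2 = 1.265 m below the top edge, so the top edge sits at y_top = 3.90833 − 1.265 = 2.64333 m along the incline.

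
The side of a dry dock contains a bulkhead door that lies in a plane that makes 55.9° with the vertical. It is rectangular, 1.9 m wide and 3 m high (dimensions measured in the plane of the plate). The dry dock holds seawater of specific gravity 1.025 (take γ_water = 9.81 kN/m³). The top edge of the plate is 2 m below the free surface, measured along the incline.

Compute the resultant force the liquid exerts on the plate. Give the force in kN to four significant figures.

F ≈ 112.5 kN

γ = 1.025 × 9.81 = 10.05525 kN/m³.
The plate makes 55.9° with the vertical, i.e. θ = 90° − 55.9° = 34.1° to the horizontal. Measuring y along the incline from the free-surface line, vertical depth h = y·sinθ with sinθ = 0.560639.
The centroid lies 3/2 = 1.5 m below the top edge, so y_c = 2 + 1.5 = 3.5 m and h_c = 3.5 × 0.560639 = 1.96224 m.
A = 1.9 × 3 = 5.7 m².
Resultant F = γ·h_c·A = 10.05525 × 1.96224 × 5.7 = 112.466 kN.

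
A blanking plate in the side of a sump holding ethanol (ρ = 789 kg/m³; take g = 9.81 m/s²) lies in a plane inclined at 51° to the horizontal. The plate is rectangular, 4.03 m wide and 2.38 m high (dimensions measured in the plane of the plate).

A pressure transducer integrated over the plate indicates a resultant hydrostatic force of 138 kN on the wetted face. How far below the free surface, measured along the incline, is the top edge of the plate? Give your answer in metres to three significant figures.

γ = ρg = 789 × 9.81 / 1000 = 7.74009 kN/m³.
A = 4.03 × 2.38 = 9.5914 m².
From F = γ·h_c·A, the centroid depth is h_c = 138/(7.74009 × 9.5914) = 1.85888 m.
Let θ = 51° be the plate's angle to the horizontal; measure y along the incline from where the plane meets the free surface. Vertical depth h = y·sinθ with sinθ = 0.777146.
Along the incline, y_c = h_c/sinθ = 1.85888/0.777146 = 2.39193 m.
The centroid lies 2.38/2 = 1.19 m below the top edge, so the top edge sits at y_top = 2.39193 − 1.19 = 1.20193 m along the incline.

y_top ≈ 1.20 m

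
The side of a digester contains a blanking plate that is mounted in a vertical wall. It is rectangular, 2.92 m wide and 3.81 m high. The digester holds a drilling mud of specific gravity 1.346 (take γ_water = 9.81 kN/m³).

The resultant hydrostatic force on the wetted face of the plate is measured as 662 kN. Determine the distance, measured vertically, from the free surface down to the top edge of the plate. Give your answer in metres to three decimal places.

d_top ≈ 2.601 m

γ = 1.346 × 9.81 = 13.20426 kN/m³.
A = 2.92 × 3.81 = 11.1252 m².
From F = γ·h_c·A, the centroid depth is h_c = 662/(13.20426 × 11.1252) = 4.50647 m.
The centroid lies 3.81/2 = 1.905 m below the top edge, so the top edge sits at h_top = 4.50647 − 1.905 = 2.60147 m below the surface.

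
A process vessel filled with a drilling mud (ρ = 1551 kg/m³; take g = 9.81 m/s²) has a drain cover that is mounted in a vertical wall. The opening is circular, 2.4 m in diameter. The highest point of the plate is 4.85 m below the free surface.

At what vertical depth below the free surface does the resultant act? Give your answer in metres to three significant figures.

h_p = 6.11 m

γ = ρg = 1551 × 9.81 / 1000 = 15.21531 kN/m³.
The centroid is at the centre, 1.2 m below the top of the plate, so the centroid depth is h_c = 4.85 + 1.2 = 6.05 m.
A = π(1.2)² = 4.52389 m².
Resultant F = γ·h_c·A = 15.21531 × 6.05 × 4.52389 = 416.436 kN.
I_c = πr⁴/4 = π × 1.2⁴/4 = 1.6286 m⁴.
Centre of pressure: y_p = y_c + I_c/(y_c·A) = 6.05 + 1.6286/(6.05 × 4.52389) = 6.05 + 0.0595041 = 6.1095 m along the plane.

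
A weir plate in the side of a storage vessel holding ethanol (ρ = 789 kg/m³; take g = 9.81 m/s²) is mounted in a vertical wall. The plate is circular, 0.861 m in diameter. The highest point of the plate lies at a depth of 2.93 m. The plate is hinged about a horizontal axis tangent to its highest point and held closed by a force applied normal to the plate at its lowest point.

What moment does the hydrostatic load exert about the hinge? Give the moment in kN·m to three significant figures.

γ = ρg = 789 × 9.81 / 1000 = 7.74009 kN/m³.
The centroid is at the centre, 0.4305 m below the top of the plate, so the centroid depth is h_c = 2.93 + 0.4305 = 3.3605 m.
A = π(0.4305)² = 0.582232 m².
Resultant F = γ·h_c·A = 7.74009 × 3.3605 × 0.582232 = 15.1442 kN.
I_c = πr⁴/4 = π × 0.4305⁴/4 = 0.0269763 m⁴.
Centre of pressure: y_p = y_c + I_c/(y_c·A) = 3.3605 + 0.0269763/(3.3605 × 0.582232) = 3.3605 + 0.0137874 = 3.37429 m along the plane.
The resultant acts 0.4305 + 0.0137874 = 0.444287 m (along the plate) below the hinge at the top edge, so the moment about the hinge is M = F × 0.444287 = 15.1442 × 0.444287 = 6.72837 kN·m.

M ≈ 6.73 kN·m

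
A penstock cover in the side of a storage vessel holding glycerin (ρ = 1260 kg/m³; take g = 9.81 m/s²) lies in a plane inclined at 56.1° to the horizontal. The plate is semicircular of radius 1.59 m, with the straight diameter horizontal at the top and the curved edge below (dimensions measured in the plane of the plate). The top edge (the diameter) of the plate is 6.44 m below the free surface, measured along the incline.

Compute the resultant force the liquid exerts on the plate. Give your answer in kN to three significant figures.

γ = ρg = 1260 × 9.81 / 1000 = 12.3606 kN/m³.
Let θ = 56.1° be the plate's angle to the horizontal; measure y along the incline from where the plane meets the free surface. Vertical depth h = y·sinθ with sinθ = 0.830012.
The centroid of a semicircle lies 4r/(3π) = 0.674817 m from the diameter, here below the top edge, so y_c = 6.44 + 0.674817 = 7.11482 m and h_c = 7.11482 × 0.830012 = 5.90539 m.
A = πr²/2 = π × 1.59²/2 = 3.97113 m².
Resultant F = γ·h_c·A = 12.3606 × 5.90539 × 3.97113 = 289.869 kN.

F ≈ 290 kN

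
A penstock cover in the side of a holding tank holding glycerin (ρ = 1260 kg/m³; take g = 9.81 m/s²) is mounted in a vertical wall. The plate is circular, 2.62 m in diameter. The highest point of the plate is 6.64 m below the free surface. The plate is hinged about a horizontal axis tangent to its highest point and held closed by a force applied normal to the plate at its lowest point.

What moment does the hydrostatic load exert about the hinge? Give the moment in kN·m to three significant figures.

γ = ρg = 1260 × 9.81 / 1000 = 12.3606 kN/m³.
The centroid is at the centre, 1.31 m below the top of the plate, so the centroid depth is h_c = 6.64 + 1.31 = 7.95 m.
A = π(1.31)² = 5.39129 m².
Resultant F = γ·h_c·A = 12.3606 × 7.95 × 5.39129 = 529.785 kN.
I_c = πr⁴/4 = π × 1.31⁴/4 = 2.313 m⁴.
Centre of pressure: y_p = y_c + I_c/(y_c·A) = 7.95 + 2.313/(7.95 × 5.39129) = 7.95 + 0.0539655 = 8.00397 m along the plane.
The resultant acts 1.31 + 0.0539655 = 1.36397 m (along the plate) below the hinge at the top edge, so the moment about the hinge is M = F × 1.36397 = 529.785 × 1.36397 = 722.611 kN·m.

M ≈ 723 kN·m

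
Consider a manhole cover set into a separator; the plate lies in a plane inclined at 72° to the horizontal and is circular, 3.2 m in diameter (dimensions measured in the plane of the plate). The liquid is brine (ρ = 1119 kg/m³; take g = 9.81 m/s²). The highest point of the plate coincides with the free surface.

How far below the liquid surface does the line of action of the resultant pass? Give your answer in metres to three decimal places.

γ = ρg = 1119 × 9.81 / 1000 = 10.97739 kN/m³.
Let θ = 72° be the plate's angle to the horizontal; measure y along the incline from where the plane meets the free surface. Vertical depth h = y·sinθ with sinθ = 0.951057.
The centroid is at the centre, 1.6 m below the top of the plate, so y_c = 1.6 m and h_c = 1.6 × 0.951057 = 1.52169 m.
A = π(1.6)² = 8.04248 m².
Resultant F = γ·h_c·A = 10.97739 × 1.52169 × 8.04248 = 134.343 kN.
I_c = πr⁴/4 = π × 1.6⁴/4 = 5.14719 m⁴.
Centre of pressure: y_p = y_c + I_c/(y_c·A) = 1.6 + 5.14719/(1.6 × 8.04248) = 1.6 + 0.4 = 2 m along the plane.
Vertically, h_p = y_p·sinθ = 2 × 0.951057 = 1.90211 m.

h_p = 1.902 m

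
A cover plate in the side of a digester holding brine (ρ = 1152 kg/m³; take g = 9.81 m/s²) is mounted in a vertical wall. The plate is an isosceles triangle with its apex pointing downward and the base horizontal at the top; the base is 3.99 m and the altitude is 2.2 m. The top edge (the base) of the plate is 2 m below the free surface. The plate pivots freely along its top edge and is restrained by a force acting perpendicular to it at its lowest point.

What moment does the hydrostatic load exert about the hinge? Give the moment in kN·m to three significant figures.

γ = ρg = 1152 × 9.81 / 1000 = 11.30112 kN/m³.
With the apex down, the centroid sits h/3 = 2.2/3 = 0.733333 m below the base (the top edge), so the centroid depth is h_c = 2 + 0.733333 = 2.73333 m.
A = ½ × 3.99 × 2.2 = 4.389 m².
Resultant F = γ·h_c·A = 11.30112 × 2.73333 × 4.389 = 135.575 kN.
I_c = b·h³/36 = 3.99 × 2.2³/36 = 1.18015 m⁴.
Centre of pressure: y_p = y_c + I_c/(y_c·A) = 2.73333 + 1.18015/(2.73333 × 4.389) = 2.73333 + 0.0983738 = 2.8317 m along the plane.
The resultant acts 0.733333 + 0.0983738 = 0.831707 m (along the plate) below the hinge at the top edge, so the moment about the hinge is M = F × 0.831707 = 135.575 × 0.831707 = 112.759 kN·m.

M ≈ 113 kN·m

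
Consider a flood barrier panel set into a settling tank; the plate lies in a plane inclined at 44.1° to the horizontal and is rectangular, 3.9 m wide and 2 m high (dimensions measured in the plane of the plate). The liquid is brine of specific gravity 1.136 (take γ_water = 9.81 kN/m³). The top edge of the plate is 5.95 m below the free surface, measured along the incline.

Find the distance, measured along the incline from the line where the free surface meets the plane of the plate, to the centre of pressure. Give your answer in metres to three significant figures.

γ = 1.136 × 9.81 = 11.14416 kN/m³.
Let θ = 44.1° be the plate's angle to the horizontal; measure y along the incline from where the plane meets the free surface. Vertical depth h = y·sinθ with sinθ = 0.695913.
The centroid lies 2/2 = 1 m below the top edge, so y_c = 5.95 + 1 = 6.95 m and h_c = 6.95 × 0.695913 = 4.8366 m.
A = 3.9 × 2 = 7.8 m².
Resultant F = γ·h_c·A = 11.14416 × 4.8366 × 7.8 = 420.419 kN.
I_c = b·h³/12 = 3.9 × 2³/12 = 2.6 m⁴.
Centre of pressure: y_p = y_c + I_c/(y_c·A) = 6.95 + 2.6/(6.95 × 7.8) = 6.95 + 0.0479616 = 6.99796 m along the plane.

y_p = 7.00 m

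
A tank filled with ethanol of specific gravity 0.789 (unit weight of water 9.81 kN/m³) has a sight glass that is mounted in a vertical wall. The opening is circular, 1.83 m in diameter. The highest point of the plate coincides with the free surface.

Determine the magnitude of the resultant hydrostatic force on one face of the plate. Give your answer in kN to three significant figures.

F ≈ 18.6 kN

γ = 0.789 × 9.81 = 7.74009 kN/m³.
The centroid is at the centre, 0.915 m below the top of the plate, so the centroid depth is h_c = 0.915 m.
A = π(0.915)² = 2.63022 m².
Resultant F = γ·h_c·A = 7.74009 × 0.915 × 2.63022 = 18.6277 kN.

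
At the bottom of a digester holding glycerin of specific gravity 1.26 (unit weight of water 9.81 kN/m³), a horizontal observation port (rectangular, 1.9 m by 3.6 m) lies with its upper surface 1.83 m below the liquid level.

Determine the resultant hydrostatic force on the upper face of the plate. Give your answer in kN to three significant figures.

γ = 1.26 × 9.81 = 12.3606 kN/m³.
The plate is horizontal, so pressure is uniform at p = γ·h = 12.3606 × 1.83 = 22.6199 kN/m².
A = 1.9 × 3.6 = 6.84 m².
F = p·A = 22.6199 × 6.84 = 154.72 kN.

F ≈ 155 kN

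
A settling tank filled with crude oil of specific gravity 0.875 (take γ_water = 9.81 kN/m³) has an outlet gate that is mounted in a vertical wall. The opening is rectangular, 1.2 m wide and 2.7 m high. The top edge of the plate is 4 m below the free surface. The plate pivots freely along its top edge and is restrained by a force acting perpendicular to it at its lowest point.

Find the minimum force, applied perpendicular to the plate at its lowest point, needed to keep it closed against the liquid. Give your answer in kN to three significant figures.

P ≈ 80.7 kN

γ = 0.875 × 9.81 = 8.58375 kN/m³.
The centroid lies 2.7/2 = 1.35 m below the top edge, so the centroid depth is h_c = 4 + 1.35 = 5.35 m.
A = 1.2 × 2.7 = 3.24 m².
Resultant F = γ·h_c·A = 8.58375 × 5.35 × 3.24 = 148.791 kN.
I_c = b·h³/12 = 1.2 × 2.7³/12 = 1.9683 m⁴.
Centre of pressure: y_p = y_c + I_c/(y_c·A) = 5.35 + 1.9683/(5.35 × 3.24) = 5.35 + 0.113551 = 5.46355 m along the plane.
The resultant acts 1.35 + 0.113551 = 1.46355 m (along the plate) below the hinge at the top edge, so the moment about the hinge is M = F × 1.46355 = 148.791 × 1.46355 = 217.763 kN·m.
A normal force at the bottom, 2.7 m from the hinge, must supply this moment: P = 217.763/2.7 = 80.653 kN.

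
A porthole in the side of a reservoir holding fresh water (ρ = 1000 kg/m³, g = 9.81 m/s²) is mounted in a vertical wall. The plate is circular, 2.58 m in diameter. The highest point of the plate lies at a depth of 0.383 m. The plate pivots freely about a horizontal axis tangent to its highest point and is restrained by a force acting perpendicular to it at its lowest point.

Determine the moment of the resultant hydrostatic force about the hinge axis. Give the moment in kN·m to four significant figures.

γ = ρg = 1000 × 9.81 = 9810 N/m³ = 9.81 kN/m³.
The centroid is at the centre, 1.29 m below the top of the plate, so the centroid depth is h_c = 0.383 + 1.29 = 1.673 m.
A = π(1.29)² = 5.22792 m².
Resultant F = γ·h_c·A = 9.81 × 1.673 × 5.22792 = 85.8013 kN.
I_c = πr⁴/4 = π × 1.29⁴/4 = 2.17495 m⁴.
Centre of pressure: y_p = y_c + I_c/(y_c·A) = 1.673 + 2.17495/(1.673 × 5.22792) = 1.673 + 0.248671 = 1.92167 m along the plane.
The resultant acts 1.29 + 0.248671 = 1.53867 m (along the plate) below the hinge at the top edge, so the moment about the hinge is M = F × 1.53867 = 85.8013 × 1.53867 = 132.02 kN·m.

M ≈ 132.0 kN·m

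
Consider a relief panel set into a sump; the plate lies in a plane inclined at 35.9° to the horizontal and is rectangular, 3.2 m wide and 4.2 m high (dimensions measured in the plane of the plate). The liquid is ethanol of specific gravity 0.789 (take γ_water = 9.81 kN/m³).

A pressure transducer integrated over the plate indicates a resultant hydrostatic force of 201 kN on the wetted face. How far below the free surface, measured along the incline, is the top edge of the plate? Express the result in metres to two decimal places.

γ = 0.789 × 9.81 = 7.74009 kN/m³.
A = 3.2 × 4.2 = 13.44 m².
From F = γ·h_c·A, the centroid depth is h_c = 201/(7.74009 × 13.44) = 1.93219 m.
Let θ = 35.9° be the plate's angle to the horizontal; measure y along the incline from where the plane meets the free surface. Vertical depth h = y·sinθ with sinθ = 0.586372.
Along the incline, y_c = h_c/sinθ = 1.93219/0.586372 = 3.29516 m.
The centroid lies 4.2/2 = 2.1 m below the top edge, so the top edge sits at y_top = 3.29516 − 2.1 = 1.19516 m along the incline.

y_top ≈ 1.20 m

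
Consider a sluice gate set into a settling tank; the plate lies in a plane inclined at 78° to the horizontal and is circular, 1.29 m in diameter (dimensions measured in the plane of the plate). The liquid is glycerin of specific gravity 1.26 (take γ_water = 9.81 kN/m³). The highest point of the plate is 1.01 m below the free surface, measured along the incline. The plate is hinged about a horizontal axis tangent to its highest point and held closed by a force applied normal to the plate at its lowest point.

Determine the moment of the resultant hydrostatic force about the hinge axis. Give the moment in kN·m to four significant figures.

γ = 1.26 × 9.81 = 12.3606 kN/m³.
Let θ = 78° be the plate's angle to the horizontal; measure y along the incline from where the plane meets the free surface. Vertical depth h = y·sinθ with sinθ = 0.978148.
The centroid is at the centre, 0.645 m below the top of the plate, so y_c = 1.01 + 0.645 = 1.655 m and h_c = 1.655 × 0.978148 = 1.61883 m.
A = π(0.645)² = 1.30698 m².
Resultant F = γ·h_c·A = 12.3606 × 1.61883 × 1.30698 = 26.1523 kN.
I_c = πr⁴/4 = π × 0.645⁴/4 = 0.135934 m⁴.
Centre of pressure: y_p = y_c + I_c/(y_c·A) = 1.655 + 0.135934/(1.655 × 1.30698) = 1.655 + 0.0628436 = 1.71784 m along the plane.
The resultant acts 0.645 + 0.0628436 = 0.707844 m (along the plate) below the hinge at the top edge, so the moment about the hinge is M = F × 0.707844 = 26.1523 × 0.707844 = 18.5117 kN·m.

M ≈ 18.51 kN·m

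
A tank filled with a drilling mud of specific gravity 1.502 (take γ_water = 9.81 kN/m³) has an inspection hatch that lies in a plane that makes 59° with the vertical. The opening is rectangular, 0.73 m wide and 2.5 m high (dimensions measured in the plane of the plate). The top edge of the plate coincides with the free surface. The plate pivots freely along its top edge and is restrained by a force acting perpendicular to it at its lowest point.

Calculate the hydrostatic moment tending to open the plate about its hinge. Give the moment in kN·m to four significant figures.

M ≈ 28.85 kN·m

γ = 1.502 × 9.81 = 14.73462 kN/m³.
The plate makes 59° with the vertical, i.e. θ = 90° − 59° = 31° to the horizontal. Measuring y along the incline from the free-surface line, vertical depth h = y·sinθ with sinθ = 0.515038.
The centroid lies 2.5/2 = 1.25 m below the top edge, so y_c = 1.25 m and h_c = 1.25 × 0.515038 = 0.643798 m.
A = 0.73 × 2.5 = 1.825 m².
Resultant F = γ·h_c·A = 14.73462 × 0.643798 × 1.825 = 17.3122 kN.
I_c = b·h³/12 = 0.73 × 2.5³/12 = 0.950521 m⁴.
Centre of pressure: y_p = y_c + I_c/(y_c·A) = 1.25 + 0.950521/(1.25 × 1.825) = 1.25 + 0.416667 = 1.66667 m along the plane.
The resultant acts 1.25 + 0.416667 = 1.66667 m (along the plate) below the hinge at the top edge, so the moment about the hinge is M = F × 1.66667 = 17.3122 × 1.66667 = 28.8537 kN·m.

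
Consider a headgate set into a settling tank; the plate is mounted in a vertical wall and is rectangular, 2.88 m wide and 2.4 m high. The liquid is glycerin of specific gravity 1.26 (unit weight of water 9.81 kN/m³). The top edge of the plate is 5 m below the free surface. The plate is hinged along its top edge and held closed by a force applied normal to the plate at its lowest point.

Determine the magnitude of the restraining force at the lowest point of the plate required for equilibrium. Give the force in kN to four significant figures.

P ≈ 281.9 kN

γ = 1.26 × 9.81 = 12.3606 kN/m³.
The centroid lies 2.4/2 = 1.2 m below the top edge, so the centroid depth is h_c = 5 + 1.2 = 6.2 m.
A = 2.88 × 2.4 = 6.912 m².
Resultant F = γ·h_c·A = 12.3606 × 6.2 × 6.912 = 529.706 kN.
I_c = b·h³/12 = 2.88 × 2.4³/12 = 3.31776 m⁴.
Centre of pressure: y_p = y_c + I_c/(y_c·A) = 6.2 + 3.31776/(6.2 × 6.912) = 6.2 + 0.0774194 = 6.27742 m along the plane.
The resultant acts 1.2 + 0.0774194 = 1.27742 m (along the plate) below the hinge at the top edge, so the moment about the hinge is M = F × 1.27742 = 529.706 × 1.27742 = 676.657 kN·m.
A normal force at the bottom, 2.4 m from the hinge, must supply this moment: P = 676.657/2.4 = 281.94 kN.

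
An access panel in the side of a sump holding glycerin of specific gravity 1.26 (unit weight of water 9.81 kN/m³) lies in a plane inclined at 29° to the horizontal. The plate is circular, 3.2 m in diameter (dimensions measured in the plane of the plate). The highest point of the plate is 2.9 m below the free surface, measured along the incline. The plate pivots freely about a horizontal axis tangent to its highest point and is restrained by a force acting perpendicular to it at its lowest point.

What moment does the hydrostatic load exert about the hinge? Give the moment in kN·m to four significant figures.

M ≈ 377.8 kN·m

γ = 1.26 × 9.81 = 12.3606 kN/m³.
Let θ = 29° be the plate's angle to the horizontal; measure y along the incline from where the plane meets the free surface. Vertical depth h = y·sinθ with sinθ = 0.484810.
The centroid is at the centre, 1.6 m below the top of the plate, so y_c = 2.9 + 1.6 = 4.5 m and h_c = 4.5 × 0.484810 = 2.18165 m.
A = π(1.6)² = 8.04248 m².
Resultant F = γ·h_c·A = 12.3606 × 2.18165 × 8.04248 = 216.878 kN.
I_c = πr⁴/4 = π × 1.6⁴/4 = 5.14719 m⁴.
Centre of pressure: y_p = y_c + I_c/(y_c·A) = 4.5 + 5.14719/(4.5 × 8.04248) = 4.5 + 0.142222 = 4.64222 m along the plane.
The resultant acts 1.6 + 0.142222 = 1.74222 m (along the plate) below the hinge at the top edge, so the moment about the hinge is M = F × 1.74222 = 216.878 × 1.74222 = 377.849 kN·m.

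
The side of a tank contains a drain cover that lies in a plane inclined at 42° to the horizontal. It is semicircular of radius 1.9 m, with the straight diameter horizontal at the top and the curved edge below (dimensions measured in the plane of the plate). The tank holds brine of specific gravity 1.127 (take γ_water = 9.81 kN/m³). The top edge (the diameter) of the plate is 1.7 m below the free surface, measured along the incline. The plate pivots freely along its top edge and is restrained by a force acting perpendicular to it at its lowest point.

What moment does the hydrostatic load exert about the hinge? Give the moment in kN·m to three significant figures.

γ = 1.127 × 9.81 = 11.05587 kN/m³.
Let θ = 42° be the plate's angle to the horizontal; measure y along the incline from where the plane meets the free surface. Vertical depth h = y·sinθ with sinθ = 0.669131.
The centroid of a semicircle lies 4r/(3π) = 0.806385 m from the diameter, here below the top edge, so y_c = 1.7 + 0.806385 = 2.50638 m and h_c = 2.50638 × 0.669131 = 1.6771 m.
A = πr²/2 = π × 1.9²/2 = 5.67057 m².
Resultant F = γ·h_c·A = 11.05587 × 1.6771 × 5.67057 = 105.143 kN.
I_c = (π/8 − 8/(9π))·r⁴ = 0.109757 × 1.9⁴ = 1.43036 m⁴.
Centre of pressure: y_p = y_c + I_c/(y_c·A) = 2.50638 + 1.43036/(2.50638 × 5.67057) = 2.50638 + 0.10064 = 2.60702 m along the plane.
The resultant acts 0.806385 + 0.10064 = 0.907025 m (along the plate) below the hinge at the top edge, so the moment about the hinge is M = F × 0.907025 = 105.143 × 0.907025 = 95.3673 kN·m.

M ≈ 95.4 kN·m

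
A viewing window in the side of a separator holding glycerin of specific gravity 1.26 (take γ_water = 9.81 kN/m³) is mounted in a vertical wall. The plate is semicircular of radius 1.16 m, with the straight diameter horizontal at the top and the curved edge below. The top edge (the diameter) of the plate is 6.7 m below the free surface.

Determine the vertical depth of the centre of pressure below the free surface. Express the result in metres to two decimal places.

h_p = 7.21 m

γ = 1.26 × 9.81 = 12.3606 kN/m³.
The centroid of a semicircle lies 4r/(3π) = 0.492319 m from the diameter, here below the top edge, so the centroid depth is h_c = 6.7 + 0.492319 = 7.19232 m.
A = πr²/2 = π × 1.16²/2 = 2.11366 m².
Resultant F = γ·h_c·A = 12.3606 × 7.19232 × 2.11366 = 187.907 kN.
I_c = (π/8 − 8/(9π))·r⁴ = 0.109757 × 1.16⁴ = 0.19873 m⁴.
Centre of pressure: y_p = y_c + I_c/(y_c·A) = 7.19232 + 0.19873/(7.19232 × 2.11366) = 7.19232 + 0.0130725 = 7.20539 m along the plane.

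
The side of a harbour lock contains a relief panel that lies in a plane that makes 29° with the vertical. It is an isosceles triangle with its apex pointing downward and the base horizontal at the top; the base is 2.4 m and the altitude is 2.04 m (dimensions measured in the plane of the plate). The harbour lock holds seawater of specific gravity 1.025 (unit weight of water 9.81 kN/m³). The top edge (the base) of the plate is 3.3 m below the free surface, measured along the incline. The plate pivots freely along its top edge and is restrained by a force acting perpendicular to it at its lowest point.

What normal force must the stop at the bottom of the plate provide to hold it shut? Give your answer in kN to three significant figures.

P ≈ 31.0 kN

γ = 1.025 × 9.81 = 10.05525 kN/m³.
The plate makes 29° with the vertical, i.e. θ = 90° − 29° = 61° to the horizontal. Measuring y along the incline from the free-surface line, vertical depth h = y·sinθ with sinθ = 0.874620.
With the apex down, the centroid sits h/3 = 2.04/3 = 0.68 m below the base (the top edge), so y_c = 3.3 + 0.68 = 3.98 m and h_c = 3.98 × 0.874620 = 3.48099 m.
A = ½ × 2.4 × 2.04 = 2.448 m².
Resultant F = γ·h_c·A = 10.05525 × 3.48099 × 2.448 = 85.6854 kN.
I_c = b·h³/36 = 2.4 × 2.04³/36 = 0.565978 m⁴.
Centre of pressure: y_p = y_c + I_c/(y_c·A) = 3.98 + 0.565978/(3.98 × 2.448) = 3.98 + 0.0580905 = 4.03809 m along the plane.
The resultant acts 0.68 + 0.0580905 = 0.738091 m (along the plate) below the hinge at the top edge, so the moment about the hinge is M = F × 0.738091 = 85.6854 × 0.738091 = 63.2436 kN·m.
A normal force at the bottom, 2.04 m from the hinge, must supply this moment: P = 63.2436/2.04 = 31.0018 kN.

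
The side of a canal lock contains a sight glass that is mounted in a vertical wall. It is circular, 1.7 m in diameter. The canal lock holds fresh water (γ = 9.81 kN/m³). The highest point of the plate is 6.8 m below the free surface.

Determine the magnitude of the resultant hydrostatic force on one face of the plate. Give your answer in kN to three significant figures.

γ = 9.81 kN/m³.
The centroid is at the centre, 0.85 m below the top of the plate, so the centroid depth is h_c = 6.8 + 0.85 = 7.65 m.
A = π(0.85)² = 2.2698 m².
Resultant F = γ·h_c·A = 9.81 × 7.65 × 2.2698 = 170.341 kN.

F ≈ 170 kN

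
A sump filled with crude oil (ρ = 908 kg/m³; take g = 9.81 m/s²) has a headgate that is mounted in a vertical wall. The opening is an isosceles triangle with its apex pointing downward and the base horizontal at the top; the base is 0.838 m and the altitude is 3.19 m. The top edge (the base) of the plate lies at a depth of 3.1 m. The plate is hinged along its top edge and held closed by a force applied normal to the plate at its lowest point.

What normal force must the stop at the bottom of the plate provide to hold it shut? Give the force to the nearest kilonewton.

γ = ρg = 908 × 9.81 / 1000 = 8.90748 kN/m³.
With the apex down, the centroid sits h/3 = 3.19/3 = 1.06333 m below the base (the top edge), so the centroid depth is h_c = 3.1 + 1.06333 = 4.16333 m.
A = ½ × 0.838 × 3.19 = 1.33661 m².
Resultant F = γ·h_c·A = 8.90748 × 4.16333 × 1.33661 = 49.5679 kN.
I_c = b·h³/36 = 0.838 × 3.19³/36 = 0.755638 m⁴.
Centre of pressure: y_p = y_c + I_c/(y_c·A) = 4.16333 + 0.755638/(4.16333 × 1.33661) = 4.16333 + 0.13579 = 4.29912 m along the plane.
The resultant acts 1.06333 + 0.13579 = 1.19912 m (along the plate) below the hinge at the top edge, so the moment about the hinge is M = F × 1.19912 = 49.5679 × 1.19912 = 59.4379 kN·m.
A normal force at the bottom, 3.19 m from the hinge, must supply this moment: P = 59.4379/3.19 = 18.6326 kN.

P ≈ 19 kN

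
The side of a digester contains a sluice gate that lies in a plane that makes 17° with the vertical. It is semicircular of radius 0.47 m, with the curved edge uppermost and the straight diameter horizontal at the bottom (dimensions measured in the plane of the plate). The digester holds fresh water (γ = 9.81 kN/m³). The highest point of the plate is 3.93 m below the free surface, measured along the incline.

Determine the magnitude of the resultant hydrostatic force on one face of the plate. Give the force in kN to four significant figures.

γ = 9.81 kN/m³.
The plate makes 17° with the vertical, i.e. θ = 90° − 17° = 73° to the horizontal. Measuring y along the incline from the free-surface line, vertical depth h = y·sinθ with sinθ = 0.956305.
The centroid lies 4r/(3π) = 0.199474 m above the diameter, so r − 4r/(3π) = 0.47 − 0.199474 = 0.270526 m below the topmost point, so y_c = 3.93 + 0.270526 = 4.20053 m and h_c = 4.20053 × 0.956305 = 4.01699 m.
A = πr²/2 = π × 0.47²/2 = 0.346989 m².
Resultant F = γ·h_c·A = 9.81 × 4.01699 × 0.346989 = 13.6737 kN.

F ≈ 13.67 kN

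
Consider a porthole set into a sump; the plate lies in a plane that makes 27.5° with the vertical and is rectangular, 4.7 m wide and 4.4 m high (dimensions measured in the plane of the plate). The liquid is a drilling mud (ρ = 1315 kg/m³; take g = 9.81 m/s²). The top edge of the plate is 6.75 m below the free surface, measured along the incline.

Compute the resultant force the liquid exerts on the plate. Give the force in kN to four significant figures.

F ≈ 2118 kN

γ = ρg = 1315 × 9.81 / 1000 = 12.90015 kN/m³.
The plate makes 27.5° with the vertical, i.e. θ = 90° − 27.5° = 62.5° to the horizontal. Measuring y along the incline from the free-surface line, vertical depth h = y·sinθ with sinθ = 0.887011.
The centroid lies 4.4/2 = 2.2 m below the top edge, so y_c = 6.75 + 2.2 = 8.95 m and h_c = 8.95 × 0.887011 = 7.93875 m.
A = 4.7 × 4.4 = 20.68 m².
Resultant F = γ·h_c·A = 12.90015 × 7.93875 × 20.68 = 2117.86 kN.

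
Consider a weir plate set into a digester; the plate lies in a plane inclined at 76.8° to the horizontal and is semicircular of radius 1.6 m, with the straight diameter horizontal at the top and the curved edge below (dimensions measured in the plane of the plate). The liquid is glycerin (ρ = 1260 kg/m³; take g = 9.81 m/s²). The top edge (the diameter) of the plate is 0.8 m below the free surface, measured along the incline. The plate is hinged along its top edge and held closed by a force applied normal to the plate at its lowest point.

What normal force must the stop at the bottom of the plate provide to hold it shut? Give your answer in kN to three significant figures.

P ≈ 35.8 kN

γ = ρg = 1260 × 9.81 / 1000 = 12.3606 kN/m³.
Let θ = 76.8° be the plate's angle to the horizontal; measure y along the incline from where the plane meets the free surface. Vertical depth h = y·sinθ with sinθ = 0.973579.
The centroid of a semicircle lies 4r/(3π) = 0.679061 m from the diameter, here below the top edge, so y_c = 0.8 + 0.679061 = 1.47906 m and h_c = 1.47906 × 0.973579 = 1.43998 m.
A = πr²/2 = π × 1.6²/2 = 4.02124 m².
Resultant F = γ·h_c·A = 12.3606 × 1.43998 × 4.02124 = 71.5741 kN.
I_c = (π/8 − 8/(9π))·r⁴ = 0.109757 × 1.6⁴ = 0.719303 m⁴.
Centre of pressure: y_p = y_c + I_c/(y_c·A) = 1.47906 + 0.719303/(1.47906 × 4.02124) = 1.47906 + 0.120939 = 1.6 m along the plane.
The resultant acts 0.679061 + 0.120939 = 0.8 m (along the plate) below the hinge at the top edge, so the moment about the hinge is M = F × 0.8 = 71.5741 × 0.8 = 57.2593 kN·m.
A normal force at the bottom, 1.6 m from the hinge, must supply this moment: P = 57.2593/1.6 = 35.7871 kN.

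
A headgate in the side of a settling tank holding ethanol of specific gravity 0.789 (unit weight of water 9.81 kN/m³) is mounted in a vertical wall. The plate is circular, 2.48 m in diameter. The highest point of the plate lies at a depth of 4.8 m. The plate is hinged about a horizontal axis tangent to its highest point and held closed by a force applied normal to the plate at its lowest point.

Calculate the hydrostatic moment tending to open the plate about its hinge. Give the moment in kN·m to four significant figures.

γ = 0.789 × 9.81 = 7.74009 kN/m³.
The centroid is at the centre, 1.24 m below the top of the plate, so the centroid depth is h_c = 4.8 + 1.24 = 6.04 m.
A = π(1.24)² = 4.83051 m².
Resultant F = γ·h_c·A = 7.74009 × 6.04 × 4.83051 = 225.827 kN.
I_c = πr⁴/4 = π × 1.24⁴/4 = 1.85685 m⁴.
Centre of pressure: y_p = y_c + I_c/(y_c·A) = 6.04 + 1.85685/(6.04 × 4.83051) = 6.04 + 0.0636425 = 6.10364 m along the plane.
The resultant acts 1.24 + 0.0636425 = 1.30364 m (along the plate) below the hinge at the top edge, so the moment about the hinge is M = F × 1.30364 = 225.827 × 1.30364 = 294.397 kN·m.

M ≈ 294.4 kN·m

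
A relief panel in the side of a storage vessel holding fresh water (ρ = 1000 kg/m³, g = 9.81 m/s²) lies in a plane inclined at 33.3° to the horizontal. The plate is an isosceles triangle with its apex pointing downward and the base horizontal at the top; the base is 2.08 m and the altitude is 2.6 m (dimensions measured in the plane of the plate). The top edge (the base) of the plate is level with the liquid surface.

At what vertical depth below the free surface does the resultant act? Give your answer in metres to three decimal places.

γ = ρg = 1000 × 9.81 = 9810 N/m³ = 9.81 kN/m³.
Let θ = 33.3° be the plate's angle to the horizontal; measure y along the incline from where the plane meets the free surface. Vertical depth h = y·sinθ with sinθ = 0.549023.
With the apex down, the centroid sits h/3 = 2.6/3 = 0.866667 m below the base (the top edge), so y_c = 0.866667 m and h_c = 0.866667 × 0.549023 = 0.47582 m.
A = ½ × 2.08 × 2.6 = 2.704 m².
Resultant F = γ·h_c·A = 9.81 × 0.47582 × 2.704 = 12.6217 kN.
I_c = b·h³/36 = 2.08 × 2.6³/36 = 1.0155 m⁴.
Centre of pressure: y_p = y_c + I_c/(y_c·A) = 0.866667 + 1.0155/(0.866667 × 2.704) = 0.866667 + 0.433332 = 1.3 m along the plane.
Vertically, h_p = y_p·sinθ = 1.3 × 0.549023 = 0.71373 m.

h_p = 0.714 m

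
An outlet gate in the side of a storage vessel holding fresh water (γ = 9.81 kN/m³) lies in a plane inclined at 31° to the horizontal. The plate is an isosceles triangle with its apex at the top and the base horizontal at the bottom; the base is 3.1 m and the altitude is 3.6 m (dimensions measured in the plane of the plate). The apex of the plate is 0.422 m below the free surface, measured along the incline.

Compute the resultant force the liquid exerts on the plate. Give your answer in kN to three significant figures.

γ = 9.81 kN/m³.
Let θ = 31° be the plate's angle to the horizontal; measure y along the incline from where the plane meets the free surface. Vertical depth h = y·sinθ with sinθ = 0.515038.
With the apex up, the centroid sits 2h/3 = 2 × 3.6/3 = 2.4 m below the apex, so y_c = 0.422 + 2.4 = 2.822 m and h_c = 2.822 × 0.515038 = 1.45344 m.
A = ½ × 3.1 × 3.6 = 5.58 m².
Resultant F = γ·h_c·A = 9.81 × 1.45344 × 5.58 = 79.561 kN.

F ≈ 79.6 kN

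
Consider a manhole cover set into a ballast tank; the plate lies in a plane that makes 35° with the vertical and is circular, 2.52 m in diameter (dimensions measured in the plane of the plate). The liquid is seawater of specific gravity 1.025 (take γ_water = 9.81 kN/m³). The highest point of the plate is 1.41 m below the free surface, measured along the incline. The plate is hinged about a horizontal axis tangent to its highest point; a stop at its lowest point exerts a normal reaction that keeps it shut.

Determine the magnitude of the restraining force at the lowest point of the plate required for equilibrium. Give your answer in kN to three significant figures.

P ≈ 61.3 kN

γ = 1.025 × 9.81 = 10.05525 kN/m³.
The plate makes 35° with the vertical, i.e. θ = 90° − 35° = 55° to the horizontal. Measuring y along the incline from the free-surface line, vertical depth h = y·sinθ with sinθ = 0.819152.
The centroid is at the centre, 1.26 m below the top of the plate, so y_c = 1.41 + 1.26 = 2.67 m and h_c = 2.67 × 0.819152 = 2.18714 m.
A = π(1.26)² = 4.98759 m².
Resultant F = γ·h_c·A = 10.05525 × 2.18714 × 4.98759 = 109.688 kN.
I_c = πr⁴/4 = π × 1.26⁴/4 = 1.97958 m⁴.
Centre of pressure: y_p = y_c + I_c/(y_c·A) = 2.67 + 1.97958/(2.67 × 4.98759) = 2.67 + 0.148652 = 2.81865 m along the plane.
The resultant acts 1.26 + 0.148652 = 1.40865 m (along the plate) below the hinge at the top edge, so the moment about the hinge is M = F × 1.40865 = 109.688 × 1.40865 = 154.512 kN·m.
A normal force at the bottom, 2.52 m from the hinge, must supply this moment: P = 154.512/2.52 = 61.3143 kN.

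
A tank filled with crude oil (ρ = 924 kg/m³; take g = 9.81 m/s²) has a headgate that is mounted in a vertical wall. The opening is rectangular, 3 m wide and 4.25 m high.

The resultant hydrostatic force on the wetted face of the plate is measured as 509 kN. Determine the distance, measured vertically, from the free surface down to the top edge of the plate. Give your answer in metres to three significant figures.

γ = ρg = 924 × 9.81 / 1000 = 9.06444 kN/m³.
A = 3 × 4.25 = 12.75 m².
From F = γ·h_c·A, the centroid depth is h_c = 509/(9.06444 × 12.75) = 4.4042 m.
The centroid lies 4.25/2 = 2.125 m below the top edge, so the top edge sits at h_top = 4.4042 − 2.125 = 2.2792 m below the surface.

d_top ≈ 2.28 m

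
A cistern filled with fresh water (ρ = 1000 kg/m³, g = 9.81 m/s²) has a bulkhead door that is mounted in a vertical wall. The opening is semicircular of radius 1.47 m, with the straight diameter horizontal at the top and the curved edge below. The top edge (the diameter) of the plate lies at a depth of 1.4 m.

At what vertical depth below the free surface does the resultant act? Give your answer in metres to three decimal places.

γ = ρg = 1000 × 9.81 = 9810 N/m³ = 9.81 kN/m³.
The centroid of a semicircle lies 4r/(3π) = 0.623887 m from the diameter, here below the top edge, so the centroid depth is h_c = 1.4 + 0.623887 = 2.02389 m.
A = πr²/2 = π × 1.47²/2 = 3.39433 m².
Resultant F = γ·h_c·A = 9.81 × 2.02389 × 3.39433 = 67.3923 kN.
I_c = (π/8 − 8/(9π))·r⁴ = 0.109757 × 1.47⁴ = 0.512509 m⁴.
Centre of pressure: y_p = y_c + I_c/(y_c·A) = 2.02389 + 0.512509/(2.02389 × 3.39433) = 2.02389 + 0.0746037 = 2.09849 m along the plane.

h_p = 2.098 m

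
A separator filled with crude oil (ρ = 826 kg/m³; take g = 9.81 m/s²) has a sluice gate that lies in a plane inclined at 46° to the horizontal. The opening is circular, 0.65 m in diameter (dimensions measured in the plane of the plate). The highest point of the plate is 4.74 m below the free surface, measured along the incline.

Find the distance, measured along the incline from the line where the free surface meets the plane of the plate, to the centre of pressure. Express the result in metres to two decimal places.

γ = ρg = 826 × 9.81 / 1000 = 8.10306 kN/m³.
Let θ = 46° be the plate's angle to the horizontal; measure y along the incline from where the plane meets the free surface. Vertical depth h = y·sinθ with sinθ = 0.719340.
The centroid is at the centre, 0.325 m below the top of the plate, so y_c = 4.74 + 0.325 = 5.065 m and h_c = 5.065 × 0.719340 = 3.64346 m.
A = π(0.325)² = 0.331831 m².
Resultant F = γ·h_c·A = 8.10306 × 3.64346 × 0.331831 = 9.7967 kN.
I_c = πr⁴/4 = π × 0.325⁴/4 = 0.00876241 m⁴.
Centre of pressure: y_p = y_c + I_c/(y_c·A) = 5.065 + 0.00876241/(5.065 × 0.331831) = 5.065 + 0.00521347 = 5.07021 m along the plane.

y_p = 5.07 m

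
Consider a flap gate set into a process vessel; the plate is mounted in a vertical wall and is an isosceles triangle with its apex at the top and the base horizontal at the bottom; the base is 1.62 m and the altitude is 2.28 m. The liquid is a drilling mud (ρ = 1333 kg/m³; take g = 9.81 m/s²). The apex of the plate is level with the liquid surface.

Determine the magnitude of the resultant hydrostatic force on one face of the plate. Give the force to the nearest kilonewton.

γ = ρg = 1333 × 9.81 / 1000 = 13.07673 kN/m³.
With the apex up, the centroid sits 2h/3 = 2 × 2.28/3 = 1.52 m below the apex, so the centroid depth is h_c = 1.52 m.
A = ½ × 1.62 × 2.28 = 1.8468 m².
Resultant F = γ·h_c·A = 13.07673 × 1.52 × 1.8468 = 36.7082 kN.

F ≈ 37 kN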